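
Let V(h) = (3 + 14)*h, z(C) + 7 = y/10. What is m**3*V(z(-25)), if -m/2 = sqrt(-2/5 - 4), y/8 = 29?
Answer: 242352*I*sqrt(110)/125 ≈ 20334.0*I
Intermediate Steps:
y = 232 (y = 8*29 = 232)
z(C) = 81/5 (z(C) = -7 + 232/10 = -7 + 232*(1/10) = -7 + 116/5 = 81/5)
m = -2*I*sqrt(110)/5 (m = -2*sqrt(-2/5 - 4) = -2*I*sqrt(110)/5 ≈ -4.1952*I)
V(h) = 17*h
m**3*V(z(-25)) = (-2*I*sqrt(110)/5)**3*(17*(81/5)) = (176*I*sqrt(110)/25)*(1377/5) = 242352*I*sqrt(110)/125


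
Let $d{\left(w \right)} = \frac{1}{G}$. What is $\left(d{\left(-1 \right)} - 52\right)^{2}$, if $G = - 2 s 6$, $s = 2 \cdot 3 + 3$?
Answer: $\frac{31550689}{11664} \approx 2705.0$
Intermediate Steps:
$s = 9$ ($s = 6 + 3 = 9$)
$G = -108$ ($G = \left(-2\right) 9 \cdot 6 = \left(-18\right) 6 = -108$)
$d{\left(w \right)} = - \frac{1}{108}$ ($d{\left(w \right)} = \frac{1}{-108} = - \frac{1}{108}$)
$\left(d{\left(-1 \right)} - 52\right)^{2} = \left(- \frac{1}{108} - 52\right)^{2} = \left(- \frac{5617}{108}\right)^{2} = \frac{31550689}{11664}$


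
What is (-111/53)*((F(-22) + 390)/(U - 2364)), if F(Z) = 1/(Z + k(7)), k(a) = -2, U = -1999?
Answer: 346283/1849912 ≈ 0.18719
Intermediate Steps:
F(Z) = 1/(-2 + Z) (F(Z) = 1/(Z - 2) = 1/(-2 + Z))
(-111/53)*((F(-22) + 390)/(U - 2364)) = (-111/53)*((1/(-2 - 22) + 390)/(-1999 - 2364)) = (-111*1/53)*((1/(-24) + 390)/(-4363)) = -111*(-1/24 + 390)*(-1)/(53*4363) = -346283*(-1)/(424*4363) = -111/53*(-9359/104712) = 346283/1849912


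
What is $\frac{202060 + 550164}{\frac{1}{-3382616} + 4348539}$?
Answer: $\frac{2544484937984}{14709437598023} \approx 0.17298$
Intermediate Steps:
$\frac{202060 + 550164}{\frac{1}{-3382616} + 4348539} = \frac{752224}{- \frac{1}{3382616} + 4348539} = \frac{752224}{\frac{14709437598023}{3382616}} = 752224 \cdot \frac{3382616}{14709437598023} = \frac{2544484937984}{14709437598023}$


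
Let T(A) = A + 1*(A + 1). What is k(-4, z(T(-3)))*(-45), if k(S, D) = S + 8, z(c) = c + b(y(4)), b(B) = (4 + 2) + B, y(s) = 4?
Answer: -180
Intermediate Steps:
T(A) = 1 + 2*A (T(A) = A + 1*(1 + A) = A + (1 + A) = 1 + 2*A)
b(B) = 6 + B
z(c) = 10 + c (z(c) = c + (6 + 4) = c + 10 = 10 + c)
k(S, D) = 8 + S
k(-4, z(T(-3)))*(-45) = (8 - 4)*(-45) = 4*(-45) = -180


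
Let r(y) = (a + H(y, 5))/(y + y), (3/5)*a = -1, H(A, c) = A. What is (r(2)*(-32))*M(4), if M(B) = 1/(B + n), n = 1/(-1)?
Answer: -8/9 ≈ -0.88889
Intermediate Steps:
a = -5/3 (a = (5/3)*(-1) = -5/3 ≈ -1.6667)
n = -1
M(B) = 1/(-1 + B) (M(B) = 1/(B - 1) = 1/(-1 + B))
r(y) = (-5/3 + y)/(2*y) (r(y) = (-5/3 + y)/(y + y) = (-5/3 + y)/((2*y)) = (-5/3 + y)*(1/(2*y)) = (-5/3 + y)/(2*y))
(r(2)*(-32))*M(4) = (((1/6)*(-5 + 3*2)/2)*(-32))/(-1 + 4) = (((1/6)*(1/2)*(-5 + 6))*(-32))/3 = (((1/6)*(1/2)*1)*(-32))*(1/3) = ((1/12)*(-32))*(1/3) = -8/3*1/3 = -8/9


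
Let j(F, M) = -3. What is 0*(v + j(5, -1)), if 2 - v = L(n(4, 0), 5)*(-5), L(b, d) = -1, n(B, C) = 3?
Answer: 0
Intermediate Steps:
v = -3 (v = 2 - (-1)*(-5) = 2 - 1*5 = 2 - 5 = -3)
0*(v + j(5, -1)) = 0*(-3 - 3) = 0*(-6) = 0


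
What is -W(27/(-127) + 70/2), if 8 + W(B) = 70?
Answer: -62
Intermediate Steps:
W(B) = 62 (W(B) = -8 + 70 = 62)
-W(27/(-127) + 70/2) = -1*62 = -62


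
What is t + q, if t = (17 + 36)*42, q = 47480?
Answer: 49706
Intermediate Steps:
t = 2226 (t = 53*42 = 2226)
t + q = 2226 + 47480 = 49706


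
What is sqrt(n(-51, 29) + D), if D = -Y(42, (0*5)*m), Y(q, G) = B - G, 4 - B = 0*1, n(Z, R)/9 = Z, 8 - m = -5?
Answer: I*sqrt(463) ≈ 21.517*I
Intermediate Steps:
m = 13 (m = 8 - 1*(-5) = 8 + 5 = 13)
n(Z, R) = 9*Z
B = 4 (B = 4 - 0 = 4 - 1*0 = 4 + 0 = 4)
Y(q, G) = 4 - G
D = -4 (D = -(4 - 0*5*13) = -(4 - 0*13) = -(4 - 1*0) = -(4 + 0) = -1*4 = -4)
sqrt(n(-51, 29) + D) = sqrt(9*(-51) - 4) = sqrt(-459 - 4) = sqrt(-463) = I*sqrt(463)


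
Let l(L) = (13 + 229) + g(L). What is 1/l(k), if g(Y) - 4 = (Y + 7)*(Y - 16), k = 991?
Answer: 1/973296 ≈ 1.0274e-6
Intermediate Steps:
g(Y) = 4 + (-16 + Y)*(7 + Y) (g(Y) = 4 + (Y + 7)*(Y - 16) = 4 + (7 + Y)*(-16 + Y) = 4 + (-16 + Y)*(7 + Y))
l(L) = 134 + L**2 - 9*L (l(L) = (13 + 229) + (-108 + L**2 - 9*L) = 242 + (-108 + L**2 - 9*L) = 134 + L**2 - 9*L)
1/l(k) = 1/(134 + 991**2 - 9*991) = 1/(134 + 982081 - 8919) = 1/973296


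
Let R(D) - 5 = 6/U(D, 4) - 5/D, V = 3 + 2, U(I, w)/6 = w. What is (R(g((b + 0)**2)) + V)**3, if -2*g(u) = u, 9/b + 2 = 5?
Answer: 68417929/46656 ≈ 1466.4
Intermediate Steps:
b = 3 (b = 9/(-2 + 5) = 9/3 = 9*(1/3) = 3)
U(I, w) = 6*w
g(u) = -u/2
V = 5
R(D) = 21/4 - 5/D (R(D) = 5 + (6/((6*4)) - 5/D) = 5 + (6/24 - 5/D) = 5 + (6*(1/24) - 5/D) = 5 + (1/4 - 5/D) = 21/4 - 5/D)
(R(g((b + 0)**2)) + V)**3 = ((21/4 - 5*(-2/(3 + 0)**2)) + 5)**3 = ((21/4 - 5/((-1/2*3**2))) + 5)**3 = ((21/4 - 5/((-1/2*9))) + 5)**3 = ((21/4 - 5/(-9/2)) + 5)**3 = ((21/4 - 5*(-2/9)) + 5)**3 = ((21/4 + 10/9) + 5)**3 = (229/36 + 5)**3 = (409/36)**3 = 68417929/46656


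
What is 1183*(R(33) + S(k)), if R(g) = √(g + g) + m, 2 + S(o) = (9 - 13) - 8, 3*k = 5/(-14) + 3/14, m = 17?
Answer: 3549 + 1183*√66 ≈ 13160.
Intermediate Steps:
k = -1/21 (k = (5/(-14) + 3/14)/3 = (5*(-1/14) + 3*(1/14))/3 = (-5/14 + 3/14)/3 = (⅓)*(-⅐) = -1/21 ≈ -0.047619)
S(o) = -14 (S(o) = -2 + ((9 - 13) - 8) = -2 + (-4 - 8) = -2 - 12 = -14)
R(g) = 17 + √2*√g (R(g) = √(g + g) + 17 = √(2*g) + 17 = √2*√g + 17 = 17 + √2*√g)
1183*(R(33) + S(k)) = 1183*((17 + √2*√33) - 14) = 1183*((17 + √66) - 14) = 1183*(3 + √66) = 3549 + 1183*√66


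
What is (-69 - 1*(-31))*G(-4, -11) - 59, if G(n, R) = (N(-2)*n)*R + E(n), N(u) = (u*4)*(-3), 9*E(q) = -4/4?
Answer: -361645/9 ≈ -40183.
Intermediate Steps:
E(q) = -1/9 (E(q) = (-4/4)/9 = (-4*1/4)/9 = (1/9)*(-1) = -1/9)
N(u) = -12*u (N(u) = (4*u)*(-3) = -12*u)
G(n, R) = -1/9 + 24*R*n (G(n, R) = ((-12*(-2))*n)*R - 1/9 = (24*n)*R - 1/9 = 24*R*n - 1/9 = -1/9 + 24*R*n)
(-69 - 1*(-31))*G(-4, -11) - 59 = (-69 - 1*(-31))*(-1/9 + 24*(-11)*(-4)) - 59 = (-69 + 31)*(-1/9 + 1056) - 59 = -38*9503/9 - 59 = -361114/9 - 59 = -361645/9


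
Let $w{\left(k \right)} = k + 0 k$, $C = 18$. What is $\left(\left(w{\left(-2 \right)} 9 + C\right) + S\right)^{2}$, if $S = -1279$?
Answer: $1635841$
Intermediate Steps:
$w{\left(k \right)} = k$ ($w{\left(k \right)} = k + 0 = k$)
$\left(\left(w{\left(-2 \right)} 9 + C\right) + S\right)^{2} = \left(\left(\left(-2\right) 9 + 18\right) - 1279\right)^{2} = \left(\left(-18 + 18\right) - 1279\right)^{2} = \left(0 - 1279\right)^{2} = \left(-1279\right)^{2} = 1635841$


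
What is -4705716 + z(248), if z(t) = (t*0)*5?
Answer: -4705716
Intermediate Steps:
z(t) = 0 (z(t) = 0*5 = 0)
-4705716 + z(248) = -4705716 + 0 = -4705716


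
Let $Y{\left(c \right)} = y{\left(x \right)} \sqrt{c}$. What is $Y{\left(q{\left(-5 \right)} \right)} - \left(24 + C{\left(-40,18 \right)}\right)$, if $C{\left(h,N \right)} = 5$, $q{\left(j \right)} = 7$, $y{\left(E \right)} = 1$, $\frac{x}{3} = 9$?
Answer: $-29 + \sqrt{7} \approx -26.354$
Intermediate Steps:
$x = 27$ ($x = 3 \cdot 9 = 27$)
$Y{\left(c \right)} = \sqrt{c}$ ($Y{\left(c \right)} = 1 \sqrt{c} = \sqrt{c}$)
$Y{\left(q{\left(-5 \right)} \right)} - \left(24 + C{\left(-40,18 \right)}\right) = \sqrt{7} - \left(24 + 5\right) = \sqrt{7} - 29 = -29 + \sqrt{7}$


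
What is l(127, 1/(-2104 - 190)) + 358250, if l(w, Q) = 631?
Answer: 358881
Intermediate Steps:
l(127, 1/(-2104 - 190)) + 358250 = 631 + 358250 = 358881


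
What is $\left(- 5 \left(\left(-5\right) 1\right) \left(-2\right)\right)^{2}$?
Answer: $2500$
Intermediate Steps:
$\left(- 5 \left(\left(-5\right) 1\right) \left(-2\right)\right)^{2} = \left(\left(-5\right) \left(-5\right) \left(-2\right)\right)^{2} = \left(25 \left(-2\right)\right)^{2} = \left(-50\right)^{2} = 2500$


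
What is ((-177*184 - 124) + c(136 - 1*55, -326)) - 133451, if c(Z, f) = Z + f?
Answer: -166388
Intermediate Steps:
((-177*184 - 124) + c(136 - 1*55, -326)) - 133451 = ((-177*184 - 124) + ((136 - 1*55) - 326)) - 133451 = ((-32568 - 124) + ((136 - 55) - 326)) - 133451 = (-32692 + (81 - 326)) - 133451 = (-32692 - 245) - 133451 = -32937 - 133451 = -166388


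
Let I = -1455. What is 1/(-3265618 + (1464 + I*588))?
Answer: -1/4119694 ≈ -2.4274e-7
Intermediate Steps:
1/(-3265618 + (1464 + I*588)) = 1/(-3265618 + (1464 - 1455*588)) = 1/(-3265618 + (1464 - 855540)) = 1/(-3265618 - 854076) = 1/(-4119694) = -1/4119694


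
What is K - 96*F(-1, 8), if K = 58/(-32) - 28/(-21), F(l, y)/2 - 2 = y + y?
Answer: -165911/48 ≈ -3456.5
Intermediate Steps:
F(l, y) = 4 + 4*y (F(l, y) = 4 + 2*(y + y) = 4 + 2*(2*y) = 4 + 4*y)
K = -23/48 (K = 58*(-1/32) - 28*(-1/21) = -29/16 + 4/3 = -23/48 ≈ -0.47917)
K - 96*F(-1, 8) = -23/48 - 96*(4 + 4*8) = -23/48 - 96*(4 + 32) = -23/48 - 96*36 = -23/48 - 3456 = -165911/48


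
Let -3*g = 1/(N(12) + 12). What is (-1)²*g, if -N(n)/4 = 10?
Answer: 1/84 ≈ 0.011905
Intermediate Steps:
N(n) = -40 (N(n) = -4*10 = -40)
g = 1/84 (g = -1/(3*(-40 + 12)) = -⅓/(-28) = -⅓*(-1/28) = 1/84 ≈ 0.011905)
(-1)²*g = (-1)²*(1/84) = 1*(1/84) = 1/84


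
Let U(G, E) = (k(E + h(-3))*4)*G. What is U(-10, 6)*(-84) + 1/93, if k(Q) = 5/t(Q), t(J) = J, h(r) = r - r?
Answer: 260401/93 ≈ 2800.0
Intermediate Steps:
h(r) = 0
k(Q) = 5/Q
U(G, E) = 20*G/E (U(G, E) = ((5/(E + 0))*4)*G = ((5/E)*4)*G = (20/E)*G = 20*G/E)
U(-10, 6)*(-84) + 1/93 = (20*(-10)/6)*(-84) + 1/93 = (20*(-10)*(⅙))*(-84) + 1/93 = -100/3*(-84) + 1/93 = 2800 + 1/93 = 260401/93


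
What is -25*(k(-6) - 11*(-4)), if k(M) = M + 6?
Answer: -1100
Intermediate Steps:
k(M) = 6 + M
-25*(k(-6) - 11*(-4)) = -25*((6 - 6) - 11*(-4)) = -25*(0 + 44) = -25*44 = -1100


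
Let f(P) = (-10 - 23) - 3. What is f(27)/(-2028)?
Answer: 3/169 ≈ 0.017751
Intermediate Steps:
f(P) = -36 (f(P) = -33 - 3 = -36)
f(27)/(-2028) = -36/(-2028) = -36*(-1/2028) = 3/169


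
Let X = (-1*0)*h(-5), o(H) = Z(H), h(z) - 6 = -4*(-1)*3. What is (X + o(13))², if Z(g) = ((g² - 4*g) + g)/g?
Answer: 100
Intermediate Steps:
Z(g) = (g² - 3*g)/g
h(z) = 18 (h(z) = 6 - 4*(-1)*3 = 6 + 4*3 = 6 + 12 = 18)
o(H) = -3 + H
X = 0 (X = -1*0*18 = 0*18 = 0)
(X + o(13))² = (0 + (-3 + 13))² = (0 + 10)² = 10² = 100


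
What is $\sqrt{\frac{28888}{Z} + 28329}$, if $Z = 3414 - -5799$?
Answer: $\frac{\sqrt{2404813789545}}{9213} \approx 168.32$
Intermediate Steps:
$Z = 9213$ ($Z = 3414 + 5799 = 9213$)
$\sqrt{\frac{28888}{Z} + 28329} = \sqrt{\frac{28888}{9213} + 28329} = \sqrt{\frac{261023965}{9213}} = \frac{\sqrt{2404813789545}}{9213}$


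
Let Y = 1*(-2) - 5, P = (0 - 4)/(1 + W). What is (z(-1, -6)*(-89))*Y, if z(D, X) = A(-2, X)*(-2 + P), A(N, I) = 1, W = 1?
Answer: -2492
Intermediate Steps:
P = -2 (P = (0 - 4)/(1 + 1) = -4/2 = -4*1/2 = -2)
z(D, X) = -4 (z(D, X) = 1*(-2 - 2) = 1*(-4) = -4)
Y = -7 (Y = -2 - 5 = -7)
(z(-1, -6)*(-89))*Y = -4*(-89)*(-7) = 356*(-7) = -2492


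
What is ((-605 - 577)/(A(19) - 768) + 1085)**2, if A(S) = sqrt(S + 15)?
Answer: 102665748526166923/86963061025 + 378730486266*sqrt(34)/86963061025 ≈ 1.1806e+6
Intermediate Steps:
A(S) = sqrt(15 + S)
((-605 - 577)/(A(19) - 768) + 1085)**2 = ((-605 - 577)/(sqrt(15 + 19) - 768) + 1085)**2 = (-1182/(sqrt(34) - 768) + 1085)**2 = (-1182/(-768 + sqrt(34)) + 1085)**2 = (1085 - 1182/(-768 + sqrt(34)))**2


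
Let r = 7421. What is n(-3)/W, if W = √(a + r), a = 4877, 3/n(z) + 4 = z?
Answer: -3*√12298/86086 ≈ -0.0038646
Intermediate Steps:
n(z) = 3/(-4 + z)
W = √12298 (W = √(4877 + 7421) = √12298 ≈ 110.90)
n(-3)/W = (3/(-4 - 3))/(√12298) = (3/(-7))*(√12298/12298) = (3*(-⅐))*(√12298/12298) = -3*√12298/86086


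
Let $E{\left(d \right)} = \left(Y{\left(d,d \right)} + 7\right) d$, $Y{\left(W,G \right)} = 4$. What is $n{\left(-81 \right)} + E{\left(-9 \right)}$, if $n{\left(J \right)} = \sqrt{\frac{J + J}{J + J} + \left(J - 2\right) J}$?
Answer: $-17$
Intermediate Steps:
$n{\left(J \right)} = \sqrt{1 + J \left(-2 + J\right)}$ ($n{\left(J \right)} = \sqrt{\frac{2 J}{2 J} + \left(-2 + J\right) J} = \sqrt{2 J \frac{1}{2 J} + J \left(-2 + J\right)} = \sqrt{1 + J \left(-2 + J\right)}$)
$E{\left(d \right)} = 11 d$ ($E{\left(d \right)} = \left(4 + 7\right) d = 11 d$)
$n{\left(-81 \right)} + E{\left(-9 \right)} = \sqrt{1 + \left(-81\right)^{2} - -162} + 11 \left(-9\right) = \sqrt{1 + 6561 + 162} - 99 = \sqrt{6724} - 99 = 82 - 99 = -17$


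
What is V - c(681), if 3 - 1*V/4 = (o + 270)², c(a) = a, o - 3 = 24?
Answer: -353505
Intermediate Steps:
o = 27 (o = 3 + 24 = 27)
V = -352824 (V = 12 - 4*(27 + 270)² = 12 - 4*297² = 12 - 4*88209 = 12 - 352836 = -352824)
V - c(681) = -352824 - 1*681 = -352824 - 681 = -353505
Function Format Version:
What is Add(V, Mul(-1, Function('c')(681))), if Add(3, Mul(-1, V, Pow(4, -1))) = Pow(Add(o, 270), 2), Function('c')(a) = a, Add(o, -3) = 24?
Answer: -353505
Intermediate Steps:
o = 27 (o = Add(3, 24) = 27)
V = -352824 (V = Add(12, Mul(-4, Pow(Add(27, 270), 2))) = Add(12, Mul(-4, Pow(297, 2))) = Add(12, Mul(-4, 88209)) = Add(12, -352836) = -352824)
Add(V, Mul(-1, Function('c')(681))) = Add(-352824, Mul(-1, 681)) = Add(-352824, -681) = -353505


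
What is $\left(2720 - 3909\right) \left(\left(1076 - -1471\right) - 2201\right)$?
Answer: $-411394$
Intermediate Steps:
$\left(2720 - 3909\right) \left(\left(1076 - -1471\right) - 2201\right) = - 1189 \left(\left(1076 + 1471\right) - 2201\right) = - 1189 \left(2547 - 2201\right) = \left(-1189\right) 346 = -411394$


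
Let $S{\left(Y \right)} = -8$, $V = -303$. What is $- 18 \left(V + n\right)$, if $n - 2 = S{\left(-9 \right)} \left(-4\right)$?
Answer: $4842$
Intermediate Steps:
$n = 34$ ($n = 2 - -32 = 2 + 32 = 34$)
$- 18 \left(V + n\right) = - 18 \left(-303 + 34\right) = \left(-18\right) \left(-269\right) = 4842$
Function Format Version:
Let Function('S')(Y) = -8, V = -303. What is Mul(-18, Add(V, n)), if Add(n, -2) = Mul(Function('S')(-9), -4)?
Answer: 4842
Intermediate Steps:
n = 34 (n = Add(2, Mul(-8, -4)) = Add(2, 32) = 34)
Mul(-18, Add(V, n)) = Mul(-18, Add(-303, 34)) = Mul(-18, -269) = 4842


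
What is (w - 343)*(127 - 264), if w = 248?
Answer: 13015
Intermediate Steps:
(w - 343)*(127 - 264) = (248 - 343)*(127 - 264) = -95*(-137) = 13015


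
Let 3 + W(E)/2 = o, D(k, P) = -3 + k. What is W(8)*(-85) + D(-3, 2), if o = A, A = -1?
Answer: 674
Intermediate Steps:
o = -1
W(E) = -8 (W(E) = -6 + 2*(-1) = -6 - 2 = -8)
W(8)*(-85) + D(-3, 2) = -8*(-85) + (-3 - 3) = 680 - 6 = 674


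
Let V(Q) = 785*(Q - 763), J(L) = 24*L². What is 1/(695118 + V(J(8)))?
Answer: 1/1301923 ≈ 7.6809e-7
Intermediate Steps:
V(Q) = -598955 + 785*Q (V(Q) = 785*(-763 + Q) = -598955 + 785*Q)
1/(695118 + V(J(8))) = 1/(695118 + (-598955 + 785*(24*8²))) = 1/(695118 + (-598955 + 785*(24*64))) = 1/(695118 + (-598955 + 785*1536)) = 1/(695118 + (-598955 + 1205760)) = 1/(695118 + 606805) = 1/1301923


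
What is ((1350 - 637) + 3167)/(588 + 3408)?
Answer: 970/999 ≈ 0.97097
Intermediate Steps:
((1350 - 637) + 3167)/(588 + 3408) = (713 + 3167)/3996 = 3880*(1/3996) = 970/999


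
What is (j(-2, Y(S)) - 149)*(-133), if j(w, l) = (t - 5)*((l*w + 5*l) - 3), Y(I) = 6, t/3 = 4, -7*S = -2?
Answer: 5852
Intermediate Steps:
S = 2/7 (S = -1/7*(-2) = 2/7 ≈ 0.28571)
t = 12 (t = 3*4 = 12)
j(w, l) = -21 + 35*l + 7*l*w (j(w, l) = (12 - 5)*((l*w + 5*l) - 3) = 7*((5*l + l*w) - 3) = 7*(-3 + 5*l + l*w) = -21 + 35*l + 7*l*w)
(j(-2, Y(S)) - 149)*(-133) = ((-21 + 35*6 + 7*6*(-2)) - 149)*(-133) = ((-21 + 210 - 84) - 149)*(-133) = (105 - 149)*(-133) = -44*(-133) = 5852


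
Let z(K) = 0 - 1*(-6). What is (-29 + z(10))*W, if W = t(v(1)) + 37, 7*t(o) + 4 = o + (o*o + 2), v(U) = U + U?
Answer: -6049/7 ≈ -864.14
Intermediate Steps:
v(U) = 2*U
t(o) = -2/7 + o/7 + o²/7 (t(o) = -4/7 + (o + (o*o + 2))/7 = -4/7 + (o + (o² + 2))/7 = -4/7 + (o + (2 + o²))/7 = -4/7 + (2 + o + o²)/7 = -4/7 + (2/7 + o/7 + o²/7) = -2/7 + o/7 + o²/7)
z(K) = 6 (z(K) = 0 + 6 = 6)
W = 263/7 (W = (-2/7 + (2*1)/7 + (2*1)²/7) + 37 = (-2/7 + (⅐)*2 + (⅐)*2²) + 37 = (-2/7 + 2/7 + (⅐)*4) + 37 = (-2/7 + 2/7 + 4/7) + 37 = 4/7 + 37 = 263/7 ≈ 37.571)
(-29 + z(10))*W = (-29 + 6)*(263/7) = -23*263/7 = -6049/7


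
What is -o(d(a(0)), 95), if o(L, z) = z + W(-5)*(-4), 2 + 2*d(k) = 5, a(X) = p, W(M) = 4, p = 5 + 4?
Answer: -79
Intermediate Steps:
p = 9
a(X) = 9
d(k) = 3/2 (d(k) = -1 + (1/2)*5 = -1 + 5/2 = 3/2)
o(L, z) = -16 + z (o(L, z) = z + 4*(-4) = z - 16 = -16 + z)
-o(d(a(0)), 95) = -(-16 + 95) = -1*79 = -79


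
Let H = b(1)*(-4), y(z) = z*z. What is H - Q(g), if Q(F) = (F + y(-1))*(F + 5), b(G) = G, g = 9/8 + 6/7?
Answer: -77841/3136 ≈ -24.822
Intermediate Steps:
g = 111/56 (g = 9*(1/8) + 6*(1/7) = 9/8 + 6/7 = 111/56 ≈ 1.9821)
y(z) = z**2
Q(F) = (1 + F)*(5 + F) (Q(F) = (F + (-1)**2)*(F + 5) = (F + 1)*(5 + F) = (1 + F)*(5 + F))
H = -4 (H = 1*(-4) = -4)
H - Q(g) = -4 - (5 + (111/56)**2 + 6*(111/56)) = -4 - (5 + 12321/3136 + 333/28) = -4 - 1*65297/3136 = -4 - 65297/3136 = -77841/3136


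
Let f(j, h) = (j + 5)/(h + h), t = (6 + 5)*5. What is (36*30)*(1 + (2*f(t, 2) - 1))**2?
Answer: 972000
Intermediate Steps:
t = 55 (t = 11*5 = 55)
f(j, h) = (5 + j)/(2*h) (f(j, h) = (5 + j)/((2*h)) = (5 + j)*(1/(2*h)) = (5 + j)/(2*h))
(36*30)*(1 + (2*f(t, 2) - 1))**2 = (36*30)*(1 + (2*((1/2)*(5 + 55)/2) - 1))**2 = 1080*(1 + (2*((1/2)*(1/2)*60) - 1))**2 = 1080*(1 + (2*15 - 1))**2 = 1080*(1 + (30 - 1))**2 = 1080*(1 + 29)**2 = 1080*30**2 = 1080*900 = 972000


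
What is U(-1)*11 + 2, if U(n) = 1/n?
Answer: -9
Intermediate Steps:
U(-1)*11 + 2 = 11/(-1) + 2 = -1*11 + 2 = -11 + 2 = -9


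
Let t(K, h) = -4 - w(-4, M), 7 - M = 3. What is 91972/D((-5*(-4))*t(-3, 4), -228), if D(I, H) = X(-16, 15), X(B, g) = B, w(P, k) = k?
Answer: -22993/4 ≈ -5748.3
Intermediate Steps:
M = 4 (M = 7 - 1*3 = 7 - 3 = 4)
t(K, h) = -8 (t(K, h) = -4 - 1*4 = -4 - 4 = -8)
D(I, H) = -16
91972/D((-5*(-4))*t(-3, 4), -228) = 91972/(-16) = 91972*(-1/16) = -22993/4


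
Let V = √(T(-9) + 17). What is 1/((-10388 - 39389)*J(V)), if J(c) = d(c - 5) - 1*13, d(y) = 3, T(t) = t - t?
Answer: 1/497770 ≈ 2.0090e-6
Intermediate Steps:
T(t) = 0
V = √17 (V = √(0 + 17) = √17 ≈ 4.1231)
J(c) = -10 (J(c) = 3 - 1*13 = 3 - 13 = -10)
1/((-10388 - 39389)*J(V)) = 1/(-10388 - 39389*(-10)) = -⅒/(-49777) = -1/49777*(-⅒) = 1/497770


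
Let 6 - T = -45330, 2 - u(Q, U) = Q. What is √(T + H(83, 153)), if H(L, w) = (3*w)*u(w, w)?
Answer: I*√23973 ≈ 154.83*I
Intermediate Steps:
u(Q, U) = 2 - Q
H(L, w) = 3*w*(2 - w) (H(L, w) = (3*w)*(2 - w) = 3*w*(2 - w))
T = 45336 (T = 6 - 1*(-45330) = 6 + 45330 = 45336)
√(T + H(83, 153)) = √(45336 + 3*153*(2 - 1*153)) = √(45336 + 3*153*(2 - 153)) = √(45336 + 3*153*(-151)) = √(45336 - 69309) = √(-23973) = I*√23973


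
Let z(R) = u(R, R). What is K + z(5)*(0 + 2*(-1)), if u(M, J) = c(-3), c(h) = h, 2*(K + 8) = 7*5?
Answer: 31/2 ≈ 15.500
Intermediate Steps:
K = 19/2 (K = -8 + (7*5)/2 = -8 + (1/2)*35 = -8 + 35/2 = 19/2 ≈ 9.5000)
u(M, J) = -3
z(R) = -3
K + z(5)*(0 + 2*(-1)) = 19/2 - 3*(0 + 2*(-1)) = 19/2 - 3*(0 - 2) = 19/2 - 3*(-2) = 19/2 + 6 = 31/2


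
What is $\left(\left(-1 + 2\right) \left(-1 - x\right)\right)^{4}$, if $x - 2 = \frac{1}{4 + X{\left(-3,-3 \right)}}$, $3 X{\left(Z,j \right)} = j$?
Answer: $\frac{10000}{81} \approx 123.46$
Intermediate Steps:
$X{\left(Z,j \right)} = \frac{j}{3}$
$x = \frac{7}{3}$ ($x = 2 + \frac{1}{4 + \frac{1}{3} \left(-3\right)} = 2 + \frac{1}{4 - 1} = 2 + \frac{1}{3} = \frac{7}{3} \approx 2.3333$)
$\left(\left(-1 + 2\right) \left(-1 - x\right)\right)^{4} = \left(\left(-1 + 2\right) \left(-1 - \frac{7}{3}\right)\right)^{4} = \left(1 \left(-1 - \frac{7}{3}\right)\right)^{4} = \left(1 \left(- \frac{10}{3}\right)\right)^{4} = \left(- \frac{10}{3}\right)^{4} = \frac{10000}{81}$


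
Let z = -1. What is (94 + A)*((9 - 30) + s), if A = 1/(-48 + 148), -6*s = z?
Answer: -47005/24 ≈ -1958.5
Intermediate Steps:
s = 1/6 (s = -1/6*(-1) = 1/6 ≈ 0.16667)
A = 1/100 ≈ 0.010000
(94 + A)*((9 - 30) + s) = (94 + 1/100)*((9 - 30) + 1/6) = 9401*(-21 + 1/6)/100 = (9401/100)*(-125/6) = -47005/24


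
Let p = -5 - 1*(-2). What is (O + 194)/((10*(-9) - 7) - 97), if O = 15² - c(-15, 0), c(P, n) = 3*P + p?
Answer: -467/194 ≈ -2.4072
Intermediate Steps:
p = -3 (p = -5 + 2 = -3)
c(P, n) = -3 + 3*P (c(P, n) = 3*P - 3 = -3 + 3*P)
O = 273 (O = 15² - (-3 + 3*(-15)) = 225 - (-3 - 45) = 225 - 1*(-48) = 225 + 48 = 273)
(O + 194)/((10*(-9) - 7) - 97) = (273 + 194)/((10*(-9) - 7) - 97) = 467/((-90 - 7) - 97) = 467/(-97 - 97) = 467/(-194) = 467*(-1/194) = -467/194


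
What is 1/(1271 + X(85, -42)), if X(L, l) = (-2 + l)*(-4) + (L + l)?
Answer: 1/1490 ≈ 0.00067114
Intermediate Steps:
X(L, l) = 8 + L - 3*l (X(L, l) = (8 - 4*l) + (L + l) = 8 + L - 3*l)
1/(1271 + X(85, -42)) = 1/(1271 + (8 + 85 - 3*(-42))) = 1/(1271 + (8 + 85 + 126)) = 1/(1271 + 219) = 1/1490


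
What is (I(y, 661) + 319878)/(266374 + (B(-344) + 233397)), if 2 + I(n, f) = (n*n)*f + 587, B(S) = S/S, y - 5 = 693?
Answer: 322362307/499772 ≈ 645.02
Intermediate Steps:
y = 698 (y = 5 + 693 = 698)
B(S) = 1
I(n, f) = 585 + f*n**2 (I(n, f) = -2 + ((n*n)*f + 587) = -2 + (n**2*f + 587) = -2 + (f*n**2 + 587) = -2 + (587 + f*n**2) = 585 + f*n**2)
(I(y, 661) + 319878)/(266374 + (B(-344) + 233397)) = ((585 + 661*698**2) + 319878)/(266374 + (1 + 233397)) = ((585 + 661*487204) + 319878)/(266374 + 233398) = ((585 + 322041844) + 319878)/499772 = (322042429 + 319878)*(1/499772) = 322362307*(1/499772) = 322362307/499772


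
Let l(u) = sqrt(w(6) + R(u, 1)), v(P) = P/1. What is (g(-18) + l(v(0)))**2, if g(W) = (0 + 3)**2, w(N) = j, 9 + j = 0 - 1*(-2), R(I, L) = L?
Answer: (9 + I*sqrt(6))**2 ≈ 75.0 + 44.091*I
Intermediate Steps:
v(P) = P (v(P) = P*1 = P)
j = -7 (j = -9 + (0 - 1*(-2)) = -9 + (0 + 2) = -9 + 2 = -7)
w(N) = -7
g(W) = 9 (g(W) = 3**2 = 9)
l(u) = I*sqrt(6) (l(u) = sqrt(-7 + 1) = sqrt(-6) = I*sqrt(6))
(g(-18) + l(v(0)))**2 = (9 + I*sqrt(6))**2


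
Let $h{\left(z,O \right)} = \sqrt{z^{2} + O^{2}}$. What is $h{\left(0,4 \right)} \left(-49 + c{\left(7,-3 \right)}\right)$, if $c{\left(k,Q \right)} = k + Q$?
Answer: $-180$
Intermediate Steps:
$h{\left(z,O \right)} = \sqrt{O^{2} + z^{2}}$
$c{\left(k,Q \right)} = Q + k$
$h{\left(0,4 \right)} \left(-49 + c{\left(7,-3 \right)}\right) = \sqrt{4^{2} + 0^{2}} \left(-49 + \left(-3 + 7\right)\right) = \sqrt{16 + 0} \left(-49 + 4\right) = \sqrt{16} \left(-45\right) = 4 \left(-45\right) = -180$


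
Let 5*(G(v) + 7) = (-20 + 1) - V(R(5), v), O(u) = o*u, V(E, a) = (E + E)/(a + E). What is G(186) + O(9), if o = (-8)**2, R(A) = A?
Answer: 539756/955 ≈ 565.19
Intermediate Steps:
V(E, a) = 2*E/(E + a) (V(E, a) = (2*E)/(E + a) = 2*E/(E + a))
o = 64
O(u) = 64*u
G(v) = -54/5 - 2/(5 + v) (G(v) = -7 + ((-20 + 1) - 2*5/(5 + v))/5 = -7 + (-19 - 10/(5 + v))/5 = -7 + (-19/5 - 2/(5 + v)) = -54/5 - 2/(5 + v))
G(186) + O(9) = 2*(-140 - 27*186)/(5*(5 + 186)) + 64*9 = (2/5)*(-140 - 5022)/191 + 576 = (2/5)*(1/191)*(-5162) + 576 = -10324/955 + 576 = 539756/955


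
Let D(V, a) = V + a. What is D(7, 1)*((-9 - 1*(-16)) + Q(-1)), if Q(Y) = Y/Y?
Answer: 64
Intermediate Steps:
Q(Y) = 1
D(7, 1)*((-9 - 1*(-16)) + Q(-1)) = (7 + 1)*((-9 - 1*(-16)) + 1) = 8*((-9 + 16) + 1) = 8*(7 + 1) = 8*8 = 64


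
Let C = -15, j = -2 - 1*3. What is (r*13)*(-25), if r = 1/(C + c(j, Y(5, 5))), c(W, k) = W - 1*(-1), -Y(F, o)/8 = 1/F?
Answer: 325/19 ≈ 17.105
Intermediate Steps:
j = -5 (j = -2 - 3 = -5)
Y(F, o) = -8/F
c(W, k) = 1 + W (c(W, k) = W + 1 = 1 + W)
r = -1/19 (r = 1/(-15 + (1 - 5)) = 1/(-15 - 4) = 1/(-19) = -1/19 ≈ -0.052632)
(r*13)*(-25) = -1/19*13*(-25) = -13/19*(-25) = 325/19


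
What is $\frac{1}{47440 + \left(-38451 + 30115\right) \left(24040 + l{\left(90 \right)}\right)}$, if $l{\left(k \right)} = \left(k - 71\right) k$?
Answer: $- \frac{1}{214604560} \approx -4.6597 \cdot 10^{-9}$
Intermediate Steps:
$l{\left(k \right)} = k \left(-71 + k\right)$ ($l{\left(k \right)} = \left(-71 + k\right) k = k \left(-71 + k\right)$)
$\frac{1}{47440 + \left(-38451 + 30115\right) \left(24040 + l{\left(90 \right)}\right)} = \frac{1}{47440 + \left(-38451 + 30115\right) \left(24040 + 90 \left(-71 + 90\right)\right)} = \frac{1}{47440 - 8336 \left(24040 + 90 \cdot 19\right)} = \frac{1}{47440 - 8336 \left(24040 + 1710\right)} = \frac{1}{47440 - 214652000} = \frac{1}{-214604560} = - \frac{1}{214604560}$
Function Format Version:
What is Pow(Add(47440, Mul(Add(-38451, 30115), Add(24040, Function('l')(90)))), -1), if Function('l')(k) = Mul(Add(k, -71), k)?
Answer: Rational(-1, 214604560) ≈ -4.6597e-9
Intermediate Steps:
Function('l')(k) = Mul(k, Add(-71, k)) (Function('l')(k) = Mul(Add(-71, k), k) = Mul(k, Add(-71, k)))
Pow(Add(47440, Mul(Add(-38451, 30115), Add(24040, Function('l')(90)))), -1) = Pow(Add(47440, Mul(Add(-38451, 30115), Add(24040, Mul(90, Add(-71, 90))))), -1) = Pow(Add(47440, Mul(-8336, Add(24040, Mul(90, 19)))), -1) = Pow(Add(47440, Mul(-8336, Add(24040, 1710))), -1) = Pow(Add(47440, Mul(-8336, 25750)), -1) = Pow(Add(47440, -214652000), -1) = Pow(-214604560, -1) = Rational(-1, 214604560)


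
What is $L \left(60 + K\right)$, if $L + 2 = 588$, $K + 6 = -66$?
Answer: $-7032$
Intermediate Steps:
$K = -72$ ($K = -6 - 66 = -72$)
$L = 586$ ($L = -2 + 588 = 586$)
$L \left(60 + K\right) = 586 \left(60 - 72\right) = 586 \left(-12\right) = -7032$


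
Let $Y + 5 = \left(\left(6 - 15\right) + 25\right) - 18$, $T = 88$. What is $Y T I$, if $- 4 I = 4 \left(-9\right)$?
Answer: $-5544$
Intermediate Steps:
$Y = -7$ ($Y = -5 + \left(\left(\left(6 - 15\right) + 25\right) - 18\right) = -5 + \left(\left(-9 + 25\right) - 18\right) = -5 + \left(16 - 18\right) = -5 - 2 = -7$)
$I = 9$ ($I = - \frac{4 \left(-9\right)}{4} = \left(- \frac{1}{4}\right) \left(-36\right) = 9$)
$Y T I = \left(-7\right) 88 \cdot 9 = \left(-616\right) 9 = -5544$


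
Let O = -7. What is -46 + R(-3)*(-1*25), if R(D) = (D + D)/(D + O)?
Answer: -61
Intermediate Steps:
R(D) = 2*D/(-7 + D) (R(D) = (D + D)/(D - 7) = (2*D)/(-7 + D) = 2*D/(-7 + D))
-46 + R(-3)*(-1*25) = -46 + (2*(-3)/(-7 - 3))*(-1*25) = -46 + (2*(-3)/(-10))*(-25) = -46 + (2*(-3)*(-⅒))*(-25) = -46 + (⅗)*(-25) = -46 - 15 = -61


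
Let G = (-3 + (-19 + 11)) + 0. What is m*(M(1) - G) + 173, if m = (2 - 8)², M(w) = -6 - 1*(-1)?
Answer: 389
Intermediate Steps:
G = -11 (G = (-3 - 8) + 0 = -11 + 0 = -11)
M(w) = -5 (M(w) = -6 + 1 = -5)
m = 36 (m = (-6)² = 36)
m*(M(1) - G) + 173 = 36*(-5 - 1*(-11)) + 173 = 36*(-5 + 11) + 173 = 36*6 + 173 = 216 + 173 = 389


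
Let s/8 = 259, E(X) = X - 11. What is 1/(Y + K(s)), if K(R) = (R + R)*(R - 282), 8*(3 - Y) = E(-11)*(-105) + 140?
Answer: 4/29669827 ≈ 1.3482e-7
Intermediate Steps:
E(X) = -11 + X
s = 2072 (s = 8*259 = 2072)
Y = -1213/4 (Y = 3 - ((-11 - 11)*(-105) + 140)/8 = 3 - (-22*(-105) + 140)/8 = 3 - (2310 + 140)/8 = 3 - ⅛*2450 = 3 - 1225/4 = -1213/4 ≈ -303.25)
K(R) = 2*R*(-282 + R) (K(R) = (2*R)*(-282 + R) = 2*R*(-282 + R))
1/(Y + K(s)) = 1/(-1213/4 + 2*2072*(-282 + 2072)) = 1/(-1213/4 + 2*2072*1790) = 1/(-1213/4 + 7417760) = 1/(29669827/4) = 4/29669827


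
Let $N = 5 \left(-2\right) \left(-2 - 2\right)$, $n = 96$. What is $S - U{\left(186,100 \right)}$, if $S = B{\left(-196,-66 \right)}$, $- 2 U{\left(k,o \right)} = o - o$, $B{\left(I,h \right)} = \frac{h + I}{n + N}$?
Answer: $- \frac{131}{68} \approx -1.9265$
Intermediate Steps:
$N = 40$ ($N = \left(-10\right) \left(-4\right) = 40$)
$B{\left(I,h \right)} = \frac{I}{136} + \frac{h}{136}$ ($B{\left(I,h \right)} = \frac{h + I}{96 + 40} = \frac{I + h}{136} = \left(I + h\right) \frac{1}{136} = \frac{I}{136} + \frac{h}{136}$)
$U{\left(k,o \right)} = 0$ ($U{\left(k,o \right)} = - \frac{o - o}{2} = \left(- \frac{1}{2}\right) 0 = 0$)
$S = - \frac{131}{68}$ ($S = \frac{1}{136} \left(-196\right) + \frac{1}{136} \left(-66\right) = - \frac{49}{34} - \frac{33}{68} = - \frac{131}{68} \approx -1.9265$)
$S - U{\left(186,100 \right)} = - \frac{131}{68} - 0 = - \frac{131}{68} + 0 = - \frac{131}{68}$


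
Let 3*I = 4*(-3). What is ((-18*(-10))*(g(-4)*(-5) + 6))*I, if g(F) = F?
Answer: -18720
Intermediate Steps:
I = -4 (I = (4*(-3))/3 = (⅓)*(-12) = -4)
((-18*(-10))*(g(-4)*(-5) + 6))*I = ((-18*(-10))*(-4*(-5) + 6))*(-4) = (180*(20 + 6))*(-4) = (180*26)*(-4) = 4680*(-4) = -18720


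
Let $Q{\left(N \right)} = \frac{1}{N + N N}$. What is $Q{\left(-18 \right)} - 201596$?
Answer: $- \frac{61688375}{306} \approx -2.016 \cdot 10^{5}$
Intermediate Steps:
$Q{\left(N \right)} = \frac{1}{N + N^{2}}$
$Q{\left(-18 \right)} - 201596 = \frac{1}{\left(-18\right) \left(1 - 18\right)} - 201596 = - \frac{1}{18 \left(-17\right)} - 201596 = \left(- \frac{1}{18}\right) \left(- \frac{1}{17}\right) - 201596 = \frac{1}{306} - 201596 = - \frac{61688375}{306}$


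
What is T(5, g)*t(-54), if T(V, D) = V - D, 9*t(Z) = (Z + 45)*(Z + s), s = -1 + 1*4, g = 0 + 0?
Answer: 255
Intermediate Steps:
g = 0
s = 3 (s = -1 + 4 = 3)
t(Z) = (3 + Z)*(45 + Z)/9 (t(Z) = ((Z + 45)*(Z + 3))/9 = ((45 + Z)*(3 + Z))/9 = ((3 + Z)*(45 + Z))/9 = (3 + Z)*(45 + Z)/9)
T(5, g)*t(-54) = (5 - 1*0)*(15 + (⅑)*(-54)² + (16/3)*(-54)) = (5 + 0)*(15 + (⅑)*2916 - 288) = 5*(15 + 324 - 288) = 5*51 = 255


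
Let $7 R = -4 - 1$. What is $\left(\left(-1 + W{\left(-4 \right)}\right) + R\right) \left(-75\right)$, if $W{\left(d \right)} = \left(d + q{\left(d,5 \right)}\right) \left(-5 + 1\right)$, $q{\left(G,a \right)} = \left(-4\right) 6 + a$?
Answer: $- \frac{47400}{7} \approx -6771.4$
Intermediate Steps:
$q{\left(G,a \right)} = -24 + a$
$R = - \frac{5}{7}$ ($R = \frac{-4 - 1}{7} = \frac{1}{7} \left(-5\right) = - \frac{5}{7} \approx -0.71429$)
$W{\left(d \right)} = 76 - 4 d$ ($W{\left(d \right)} = \left(d + \left(-24 + 5\right)\right) \left(-5 + 1\right) = \left(d - 19\right) \left(-4\right) = \left(-19 + d\right) \left(-4\right) = 76 - 4 d$)
$\left(\left(-1 + W{\left(-4 \right)}\right) + R\right) \left(-75\right) = \left(\left(-1 + \left(76 - -16\right)\right) - \frac{5}{7}\right) \left(-75\right) = \left(\left(-1 + \left(76 + 16\right)\right) - \frac{5}{7}\right) \left(-75\right) = \left(\left(-1 + 92\right) - \frac{5}{7}\right) \left(-75\right) = \left(91 - \frac{5}{7}\right) \left(-75\right) = \frac{632}{7} \left(-75\right) = - \frac{47400}{7}$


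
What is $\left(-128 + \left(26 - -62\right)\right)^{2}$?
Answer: $1600$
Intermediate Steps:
$\left(-128 + \left(26 - -62\right)\right)^{2} = \left(-128 + \left(26 + 62\right)\right)^{2} = \left(-128 + 88\right)^{2} = \left(-40\right)^{2} = 1600$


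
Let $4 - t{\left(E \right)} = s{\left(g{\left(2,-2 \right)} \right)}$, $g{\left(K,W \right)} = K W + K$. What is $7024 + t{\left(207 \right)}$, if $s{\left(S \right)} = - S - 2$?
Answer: $7028$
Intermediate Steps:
$g{\left(K,W \right)} = K + K W$
$s{\left(S \right)} = -2 - S$
$t{\left(E \right)} = 4$ ($t{\left(E \right)} = 4 - \left(-2 - 2 \left(1 - 2\right)\right) = 4 - \left(-2 - 2 \left(-1\right)\right) = 4 - \left(-2 - -2\right) = 4 - \left(-2 + 2\right) = 4 - 0 = 4 + 0 = 4$)
$7024 + t{\left(207 \right)} = 7024 + 4 = 7028$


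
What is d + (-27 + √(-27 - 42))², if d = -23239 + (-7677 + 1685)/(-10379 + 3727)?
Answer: -37547379/1663 - 54*I*√69 ≈ -22578.0 - 448.56*I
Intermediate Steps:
d = -38644959/1663 (d = -23239 - 5992/(-6652) = -23239 - 5992*(-1/6652) = -23239 + 1498/1663 = -38644959/1663 ≈ -23238.)
d + (-27 + √(-27 - 42))² = -38644959/1663 + (-27 + √(-27 - 42))² = -38644959/1663 + (-27 + √(-69))² = -38644959/1663 + (-27 + I*√69)²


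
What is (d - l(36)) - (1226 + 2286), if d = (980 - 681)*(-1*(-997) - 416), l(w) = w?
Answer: 170171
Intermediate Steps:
d = 173719 (d = 299*(997 - 416) = 299*581 = 173719)
(d - l(36)) - (1226 + 2286) = (173719 - 1*36) - (1226 + 2286) = (173719 - 36) - 1*3512 = 173683 - 3512 = 170171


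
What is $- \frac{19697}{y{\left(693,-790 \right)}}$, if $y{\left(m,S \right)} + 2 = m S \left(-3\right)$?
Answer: $- \frac{19697}{1642408} \approx -0.011993$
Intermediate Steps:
$y{\left(m,S \right)} = -2 - 3 S m$ ($y{\left(m,S \right)} = -2 + m S \left(-3\right) = -2 + S m \left(-3\right) = -2 - 3 S m$)
$- \frac{19697}{y{\left(693,-790 \right)}} = - \frac{19697}{-2 - \left(-2370\right) 693} = - \frac{19697}{-2 + 1642410} = - \frac{19697}{1642408}$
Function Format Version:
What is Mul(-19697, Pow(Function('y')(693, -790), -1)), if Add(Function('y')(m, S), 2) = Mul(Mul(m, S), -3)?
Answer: Rational(-19697, 1642408) ≈ -0.011993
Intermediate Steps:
Function('y')(m, S) = Add(-2, Mul(-3, S, m)) (Function('y')(m, S) = Add(-2, Mul(Mul(m, S), -3)) = Add(-2, Mul(Mul(S, m), -3)) = Add(-2, Mul(-3, S, m)))
Mul(-19697, Pow(Function('y')(693, -790), -1)) = Mul(-19697, Pow(Add(-2, Mul(-3, -790, 693)), -1)) = Mul(-19697, Pow(Add(-2, 1642410), -1)) = Mul(-19697, Pow(1642408, -1)) = Mul(-19697, Rational(1, 1642408)) = Rational(-19697, 1642408)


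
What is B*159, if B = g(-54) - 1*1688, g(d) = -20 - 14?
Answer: -273798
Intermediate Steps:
g(d) = -34
B = -1722 (B = -34 - 1*1688 = -34 - 1688 = -1722)
B*159 = -1722*159 = -273798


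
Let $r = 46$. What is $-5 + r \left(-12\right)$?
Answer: $-557$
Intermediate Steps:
$-5 + r \left(-12\right) = -5 + 46 \left(-12\right) = -5 - 552 = -557$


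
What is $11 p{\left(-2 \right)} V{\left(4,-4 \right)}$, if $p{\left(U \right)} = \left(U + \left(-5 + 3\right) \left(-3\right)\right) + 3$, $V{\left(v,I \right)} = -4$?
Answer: $-308$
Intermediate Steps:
$p{\left(U \right)} = 9 + U$ ($p{\left(U \right)} = \left(U - -6\right) + 3 = \left(U + 6\right) + 3 = \left(6 + U\right) + 3 = 9 + U$)
$11 p{\left(-2 \right)} V{\left(4,-4 \right)} = 11 \left(9 - 2\right) \left(-4\right) = 11 \cdot 7 \left(-4\right) = 77 \left(-4\right) = -308$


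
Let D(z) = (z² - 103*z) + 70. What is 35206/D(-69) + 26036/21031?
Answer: 525617577/125534039 ≈ 4.1870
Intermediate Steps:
D(z) = 70 + z² - 103*z
35206/D(-69) + 26036/21031 = 35206/(70 + (-69)² - 103*(-69)) + 26036/21031 = 35206/(70 + 4761 + 7107) + 26036*(1/21031) = 35206/11938 + 26036/21031 = 35206*(1/11938) + 26036/21031 = 17603/5969 + 26036/21031 = 525617577/125534039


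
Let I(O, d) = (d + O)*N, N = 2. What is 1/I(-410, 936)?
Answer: 1/1052 ≈ 0.00095057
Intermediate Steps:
I(O, d) = 2*O + 2*d (I(O, d) = (d + O)*2 = (O + d)*2 = 2*O + 2*d)
1/I(-410, 936) = 1/(2*(-410) + 2*936) = 1/(-820 + 1872) = 1/1052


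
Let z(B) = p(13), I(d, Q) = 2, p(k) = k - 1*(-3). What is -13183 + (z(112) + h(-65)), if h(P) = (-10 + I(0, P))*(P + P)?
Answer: -12127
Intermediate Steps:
p(k) = 3 + k (p(k) = k + 3 = 3 + k)
z(B) = 16 (z(B) = 3 + 13 = 16)
h(P) = -16*P (h(P) = (-10 + 2)*(P + P) = -16*P)
-13183 + (z(112) + h(-65)) = -13183 + (16 - 16*(-65)) = -13183 + (16 + 1040) = -13183 + 1056 = -12127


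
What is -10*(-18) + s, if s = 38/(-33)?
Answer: 5902/33 ≈ 178.85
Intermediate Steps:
s = -38/33 (s = 38*(-1/33) = -38/33 ≈ -1.1515)
-10*(-18) + s = -10*(-18) - 38/33 = 180 - 38/33 = 5902/33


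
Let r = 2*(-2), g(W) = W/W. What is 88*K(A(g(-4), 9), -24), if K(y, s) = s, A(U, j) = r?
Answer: -2112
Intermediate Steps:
g(W) = 1
r = -4
A(U, j) = -4
88*K(A(g(-4), 9), -24) = 88*(-24) = -2112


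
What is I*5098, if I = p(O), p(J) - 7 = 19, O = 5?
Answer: 132548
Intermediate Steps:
p(J) = 26 (p(J) = 7 + 19 = 26)
I = 26
I*5098 = 26*5098 = 132548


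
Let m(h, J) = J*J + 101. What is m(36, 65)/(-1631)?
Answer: -618/233 ≈ -2.6524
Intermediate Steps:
m(h, J) = 101 + J² (m(h, J) = J² + 101 = 101 + J²)
m(36, 65)/(-1631) = (101 + 65²)/(-1631) = (101 + 4225)*(-1/1631) = 4326*(-1/1631) = -618/233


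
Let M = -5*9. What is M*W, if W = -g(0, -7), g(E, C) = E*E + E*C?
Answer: 0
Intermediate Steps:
g(E, C) = E**2 + C*E
M = -45
W = 0 (W = -0*(-7 + 0) = -0*(-7) = -1*0 = 0)
M*W = -45*0 = 0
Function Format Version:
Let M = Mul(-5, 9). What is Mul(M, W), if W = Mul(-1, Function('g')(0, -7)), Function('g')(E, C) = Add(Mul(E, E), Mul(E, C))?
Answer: 0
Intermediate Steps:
Function('g')(E, C) = Add(Pow(E, 2), Mul(C, E))
M = -45
W = 0 (W = Mul(-1, Mul(0, Add(-7, 0))) = Mul(-1, Mul(0, -7)) = Mul(-1, 0) = 0)
Mul(M, W) = Mul(-45, 0) = 0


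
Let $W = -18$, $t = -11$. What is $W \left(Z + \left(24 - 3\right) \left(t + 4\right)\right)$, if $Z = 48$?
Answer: $1782$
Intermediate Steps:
$W \left(Z + \left(24 - 3\right) \left(t + 4\right)\right) = - 18 \left(48 + \left(24 - 3\right) \left(-11 + 4\right)\right) = - 18 \left(48 + 21 \left(-7\right)\right) = - 18 \left(48 - 147\right) = \left(-18\right) \left(-99\right) = 1782$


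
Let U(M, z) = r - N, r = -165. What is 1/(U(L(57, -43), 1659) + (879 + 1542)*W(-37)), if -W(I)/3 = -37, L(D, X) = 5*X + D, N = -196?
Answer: 1/268762 ≈ 3.7208e-6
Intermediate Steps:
L(D, X) = D + 5*X
W(I) = 111 (W(I) = -3*(-37) = 111)
U(M, z) = 31 (U(M, z) = -165 - 1*(-196) = -165 + 196 = 31)
1/(U(L(57, -43), 1659) + (879 + 1542)*W(-37)) = 1/(31 + (879 + 1542)*111) = 1/(31 + 2421*111) = 1/(31 + 268731) = 1/268762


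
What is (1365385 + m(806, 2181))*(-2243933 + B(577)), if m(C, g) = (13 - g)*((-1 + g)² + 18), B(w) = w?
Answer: 23110777218031684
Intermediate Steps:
m(C, g) = (13 - g)*(18 + (-1 + g)²)
(1365385 + m(806, 2181))*(-2243933 + B(577)) = (1365385 + (247 - 1*2181³ - 45*2181 + 15*2181²))*(-2243933 + 577) = (1365385 + (247 - 1*10374495741 - 98145 + 15*4756761))*(-2243356) = (1365385 + (247 - 10374495741 - 98145 + 71351415))*(-2243356) = (1365385 - 10303242224)*(-2243356) = -10301876839*(-2243356) = 23110777218031684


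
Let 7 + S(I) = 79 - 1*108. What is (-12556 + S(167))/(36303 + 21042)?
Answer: -12592/57345 ≈ -0.21958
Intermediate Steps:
S(I) = -36 (S(I) = -7 + (79 - 1*108) = -7 + (79 - 108) = -7 - 29 = -36)
(-12556 + S(167))/(36303 + 21042) = (-12556 - 36)/(36303 + 21042) = -12592/57345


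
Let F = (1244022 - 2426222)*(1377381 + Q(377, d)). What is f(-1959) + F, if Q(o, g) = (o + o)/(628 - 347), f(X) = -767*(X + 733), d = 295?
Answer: -457564116056898/281 ≈ -1.6283e+12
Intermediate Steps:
f(X) = -562211 - 767*X (f(X) = -767*(733 + X) = -562211 - 767*X)
Q(o, g) = 2*o/281 (Q(o, g) = (2*o)/281 = (2*o)*(1/281) = 2*o/281)
F = -457564380293000/281 (F = (1244022 - 2426222)*(1377381 + (2/281)*377) = -1182200*(1377381 + 754/281) = -1182200*387044815/281 = -457564380293000/281 ≈ -1.6283e+12)
f(-1959) + F = (-562211 - 767*(-1959)) - 457564380293000/281 = (-562211 + 1502553) - 457564380293000/281 = 940342 - 457564380293000/281 = -457564116056898/281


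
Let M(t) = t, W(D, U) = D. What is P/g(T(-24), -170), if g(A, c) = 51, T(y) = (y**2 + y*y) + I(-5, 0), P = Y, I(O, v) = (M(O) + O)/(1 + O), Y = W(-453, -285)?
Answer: -151/17 ≈ -8.8824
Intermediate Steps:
Y = -453
I(O, v) = 2*O/(1 + O) (I(O, v) = (O + O)/(1 + O) = (2*O)/(1 + O) = 2*O/(1 + O))
P = -453
T(y) = 5/2 + 2*y**2 (T(y) = (y**2 + y*y) + 2*(-5)/(1 - 5) = (y**2 + y**2) + 2*(-5)/(-4) = 2*y**2 + 2*(-5)*(-1/4) = 2*y**2 + 5/2 = 5/2 + 2*y**2)
P/g(T(-24), -170) = -453/51 = -453*1/51 = -151/17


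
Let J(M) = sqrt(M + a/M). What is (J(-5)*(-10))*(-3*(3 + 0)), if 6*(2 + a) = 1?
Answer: 3*I*sqrt(4170) ≈ 193.73*I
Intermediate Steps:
a = -11/6 (a = -2 + (1/6)*1 = -2 + 1/6 = -11/6 ≈ -1.8333)
J(M) = sqrt(M - 11/(6*M))
(J(-5)*(-10))*(-3*(3 + 0)) = ((sqrt(-66/(-5) + 36*(-5))/6)*(-10))*(-3*(3 + 0)) = ((sqrt(-66*(-1/5) - 180)/6)*(-10))*(-3*3) = ((sqrt(66/5 - 180)/6)*(-10))*(-9) = ((sqrt(-834/5)/6)*(-10))*(-9) = (((I*sqrt(4170)/5)/6)*(-10))*(-9) = ((I*sqrt(4170)/30)*(-10))*(-9) = -I*sqrt(4170)/3*(-9) = 3*I*sqrt(4170)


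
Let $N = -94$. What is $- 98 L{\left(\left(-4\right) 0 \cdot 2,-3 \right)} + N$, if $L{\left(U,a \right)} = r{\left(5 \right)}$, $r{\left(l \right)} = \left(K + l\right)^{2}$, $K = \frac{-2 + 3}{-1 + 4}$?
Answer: $- \frac{25934}{9} \approx -2881.6$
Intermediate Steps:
$K = \frac{1}{3}$ ($K = 1 \cdot \frac{1}{3} = \frac{1}{3} \approx 0.33333$)
$r{\left(l \right)} = \left(\frac{1}{3} + l\right)^{2}$
$L{\left(U,a \right)} = \frac{256}{9}$ ($L{\left(U,a \right)} = \frac{\left(1 + 3 \cdot 5\right)^{2}}{9} = \frac{\left(1 + 15\right)^{2}}{9} = \frac{16^{2}}{9} = \frac{1}{9} \cdot 256 = \frac{256}{9}$)
$- 98 L{\left(\left(-4\right) 0 \cdot 2,-3 \right)} + N = \left(-98\right) \frac{256}{9} - 94 = - \frac{25088}{9} - 94 = - \frac{25934}{9}$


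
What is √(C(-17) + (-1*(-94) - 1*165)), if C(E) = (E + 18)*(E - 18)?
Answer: I*√106 ≈ 10.296*I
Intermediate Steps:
C(E) = (-18 + E)*(18 + E) (C(E) = (18 + E)*(-18 + E) = (-18 + E)*(18 + E))
√(C(-17) + (-1*(-94) - 1*165)) = √((-324 + (-17)²) + (-1*(-94) - 1*165)) = √((-324 + 289) + (94 - 165)) = √(-35 - 71) = √(-106) = I*√106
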